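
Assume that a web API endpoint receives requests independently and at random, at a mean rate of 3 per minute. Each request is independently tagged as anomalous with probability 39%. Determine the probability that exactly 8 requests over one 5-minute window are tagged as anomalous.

0.0980

Thinning: the requests that are tagged as anomalous themselves form a Poisson process with rate 0.39 × 3 = 1.17 per minute.
Over the interval, μ = 1.17 × 5 = 5.85 (a 5-minute window = 5 minutes).
P(N = 8) = e^(−5.85) · 5.85^8/8! ≈ 0.0980.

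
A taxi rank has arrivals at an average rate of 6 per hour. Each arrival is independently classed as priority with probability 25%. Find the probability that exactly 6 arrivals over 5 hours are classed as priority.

Thinning: the arrivals that are classed as priority themselves form a Poisson process with rate 0.25 × 6 = 1.5 per hour.
Over the interval, μ = 1.5 × 5 = 7.5 (5 hours).
P(N = 6) = e^(−7.5) · 7.5^6/6! ≈ 0.1367.

0.1367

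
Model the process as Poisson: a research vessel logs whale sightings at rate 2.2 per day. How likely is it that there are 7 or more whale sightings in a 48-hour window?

0.1564

Over the interval, μ = 2.2 × 2 = 4.4 (a 48-hour window = 2 days).
P(N ≥ 7) = 1 − P(N ≤ 6) = 1 − Σ_{j=0}^{6} e^(−μ) μ^j/j! ≈ 0.1564.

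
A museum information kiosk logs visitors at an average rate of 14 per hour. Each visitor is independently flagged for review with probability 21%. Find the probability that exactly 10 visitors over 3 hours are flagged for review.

Thinning: the visitors that are flagged for review themselves form a Poisson process with rate 0.21 × 14 = 2.94 per hour.
Over the interval, μ = 2.94 × 3 = 8.82 (3 hours).
P(N = 10) = e^(−8.82) · 8.82^10/10! ≈ 0.1160.

0.1160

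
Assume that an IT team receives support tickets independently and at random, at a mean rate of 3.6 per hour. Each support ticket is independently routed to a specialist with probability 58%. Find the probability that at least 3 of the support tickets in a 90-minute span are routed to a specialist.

0.6057

Thinning: the support tickets that are routed to a specialist themselves form a Poisson process with rate 0.58 × 3.6 = 2.088 per hour.
Over the interval, μ = 2.088 × 1.5 = 3.132 (a 90-minute span = 1.5 hours).
P(N ≥ 3) = 1 − P(N ≤ 2) ≈ 0.6057.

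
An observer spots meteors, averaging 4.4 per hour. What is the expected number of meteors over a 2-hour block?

8.8

E[N] = λt = 4.4 × 2 = 8.8 (a 2-hour block = 2 hours).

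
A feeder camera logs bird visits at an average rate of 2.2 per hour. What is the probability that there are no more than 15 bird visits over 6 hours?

Over the interval, μ = 2.2 × 6 = 13.2 (6 hours).
P(N ≤ 15) = Σ_{j=0}^{15} e^(−μ) μ^j/j! ≈ 0.7456.

0.7456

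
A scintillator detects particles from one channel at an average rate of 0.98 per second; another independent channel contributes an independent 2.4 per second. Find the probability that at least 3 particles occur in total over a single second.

0.6564

Independent Poisson processes superpose: combined rate λ = 0.98 + 2.4 = 3.38 per second.
So μ = 3.38.
P(N ≥ 3) = 1 − P(N ≤ 2) ≈ 0.6564.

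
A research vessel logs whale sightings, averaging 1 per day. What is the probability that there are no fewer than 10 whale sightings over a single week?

Over the interval, μ = 1 × 7 = 7 (a week = 7 days).
P(N ≥ 10) = 1 − P(N ≤ 9) = 1 − Σ_{j=0}^{9} e^(−μ) μ^j/j! ≈ 0.1695.

0.1695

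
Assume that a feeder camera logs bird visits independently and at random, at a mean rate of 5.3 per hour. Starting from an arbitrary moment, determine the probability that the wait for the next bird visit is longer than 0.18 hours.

The wait for the next event is exponential with rate λ = 5.3 per hour.
P(T > 0.18) = e^(−λt) = e^(−5.3 × 0.18) = e^(−0.954) ≈ 0.3852.

0.3852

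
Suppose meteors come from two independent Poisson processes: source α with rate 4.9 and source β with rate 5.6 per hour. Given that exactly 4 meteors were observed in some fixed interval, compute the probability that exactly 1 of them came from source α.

Given the total, each event is independently from source α with probability p = λ_α/(λ_α+λ_β) = 4.9/10.5 ≈ 0.4667.
So K ~ Binomial(4, 4.9/10.5): P(K = 1) = C(4,1) · (4.9/10.5)^1 · (5.6/10.5)^3 ≈ 0.2832.

0.2832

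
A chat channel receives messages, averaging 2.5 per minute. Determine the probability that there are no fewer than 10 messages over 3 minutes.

Over the interval, μ = 2.5 × 3 = 7.5 (3 minutes).
P(N ≥ 10) = 1 − P(N ≤ 9) = 1 − Σ_{j=0}^{9} e^(−μ) μ^j/j! ≈ 0.2236.

0.2236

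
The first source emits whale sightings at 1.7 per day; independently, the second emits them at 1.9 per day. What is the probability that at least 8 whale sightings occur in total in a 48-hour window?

Independent Poisson processes superpose: combined rate λ = 1.7 + 1.9 = 3.6 per day.
Over the interval, μ = 3.6 × 2 = 7.2 (a 48-hour window = 2 days).
P(N ≥ 8) = 1 − P(N ≤ 7) ≈ 0.4311.

0.4311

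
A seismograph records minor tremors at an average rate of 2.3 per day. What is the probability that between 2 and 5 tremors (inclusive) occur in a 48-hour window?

0.6295

Over the interval, μ = 2.3 × 2 = 4.6 (a 48-hour window = 2 days).
P(2 ≤ N ≤ 5) = Σ_{j=2}^{5} e^(−4.6) · 4.6^j/j! ≈ 0.6295.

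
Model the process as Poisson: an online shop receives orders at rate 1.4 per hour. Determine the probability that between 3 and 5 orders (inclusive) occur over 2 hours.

Over the interval, μ = 1.4 × 2 = 2.8 (2 hours).
P(3 ≤ N ≤ 5) = Σ_{j=3}^{5} e^(−2.8) · 2.8^j/j! ≈ 0.4654.

0.4654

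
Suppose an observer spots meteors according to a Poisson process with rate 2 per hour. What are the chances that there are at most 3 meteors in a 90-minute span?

0.6472

Over the interval, μ = 2 × 1.5 = 3 (a 90-minute span = 1.5 hours).
P(N ≤ 3) = Σ_{j=0}^{3} e^(−μ) μ^j/j! ≈ 0.6472.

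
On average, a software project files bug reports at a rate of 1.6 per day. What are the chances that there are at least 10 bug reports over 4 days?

Over the interval, μ = 1.6 × 4 = 6.4 (4 days).
P(N ≥ 10) = 1 − P(N ≤ 9) = 1 − Σ_{j=0}^{9} e^(−μ) μ^j/j! ≈ 0.1142.

0.1142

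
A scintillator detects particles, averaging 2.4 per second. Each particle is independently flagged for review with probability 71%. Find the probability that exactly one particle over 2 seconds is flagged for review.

0.1128

Thinning: the particles that are flagged for review themselves form a Poisson process with rate 0.71 × 2.4 = 1.704 per second.
Over the interval, μ = 1.704 × 2 = 3.408 (2 seconds).
P(N = 1) = e^(−3.408) · 3.408^1/1! ≈ 0.1128.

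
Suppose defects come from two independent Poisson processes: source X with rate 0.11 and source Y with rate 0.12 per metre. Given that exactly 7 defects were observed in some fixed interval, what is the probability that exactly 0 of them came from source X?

0.0105

Given the total, each event is independently from source X with probability p = λ_X/(λ_X+λ_Y) = 0.11/0.23 ≈ 0.4783.
So K ~ Binomial(7, 0.11/0.23): P(K = 0) = C(7,0) · (0.11/0.23)^0 · (0.12/0.23)^7 ≈ 0.0105.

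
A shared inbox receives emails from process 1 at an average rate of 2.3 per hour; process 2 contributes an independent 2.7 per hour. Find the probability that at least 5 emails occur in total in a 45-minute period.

Independent Poisson processes superpose: combined rate λ = 2.3 + 2.7 = 5 per hour.
Over the interval, μ = 5 × 0.75 = 3.75 (a 45-minute period = 0.75 hours).
P(N ≥ 5) = 1 − P(N ≤ 4) ≈ 0.3225.

0.3225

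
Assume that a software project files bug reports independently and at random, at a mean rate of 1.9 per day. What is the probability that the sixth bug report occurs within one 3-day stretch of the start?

Over the interval, μ = 1.9 × 3 = 5.7 (a 3-day stretch = 3 days).
The sixth arrival falls in the interval iff at least 6 events occur there: P(S_6 ≤ t) = P(N ≥ 6) = 1 − P(N ≤ 5) ≈ 0.5050.

0.5050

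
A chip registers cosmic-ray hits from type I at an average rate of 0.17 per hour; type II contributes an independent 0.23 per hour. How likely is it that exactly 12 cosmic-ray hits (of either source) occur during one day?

Independent Poisson processes superpose: combined rate λ = 0.17 + 0.23 = 0.4 per hour.
Over the interval, μ = 0.4 × 24 = 9.6 (a day = 24 hours).
P(N = 12) = e^(−9.6) · 9.6^12/12! ≈ 0.0866.

0.0866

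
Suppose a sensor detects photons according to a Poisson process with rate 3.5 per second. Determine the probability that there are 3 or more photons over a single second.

0.6792

With mean μ = 3.5 per second,
P(N ≥ 3) = 1 − P(N ≤ 2) = 1 − Σ_{j=0}^{2} e^(−μ) μ^j/j! ≈ 0.6792.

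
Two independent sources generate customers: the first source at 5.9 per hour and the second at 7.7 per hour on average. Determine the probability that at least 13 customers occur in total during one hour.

0.6011

Independent Poisson processes superpose: combined rate λ = 5.9 + 7.7 = 13.6 per hour.
So μ = 13.6.
P(N ≥ 13) = 1 − P(N ≤ 12) ≈ 0.6011.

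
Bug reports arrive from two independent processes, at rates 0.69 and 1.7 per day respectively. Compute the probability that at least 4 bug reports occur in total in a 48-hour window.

0.7027

Independent Poisson processes superpose: combined rate λ = 0.69 + 1.7 = 2.39 per day.
Over the interval, μ = 2.39 × 2 = 4.78 (a 48-hour window = 2 days).
P(N ≥ 4) = 1 − P(N ≤ 3) ≈ 0.7027.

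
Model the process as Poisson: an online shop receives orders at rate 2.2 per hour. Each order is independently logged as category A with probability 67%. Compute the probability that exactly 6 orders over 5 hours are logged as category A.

0.1402

Thinning: the orders that are logged as category A themselves form a Poisson process with rate 0.67 × 2.2 = 1.474 per hour.
Over the interval, μ = 1.474 × 5 = 7.37 (5 hours).
P(N = 6) = e^(−7.37) · 7.37^6/6! ≈ 0.1402.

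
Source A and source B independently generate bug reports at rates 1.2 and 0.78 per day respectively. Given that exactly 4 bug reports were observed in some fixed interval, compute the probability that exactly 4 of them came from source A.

Given the total, each event is independently from source A with probability p = λ_A/(λ_A+λ_B) = 1.2/1.98 ≈ 0.6061.
So K ~ Binomial(4, 1.2/1.98): P(K = 4) = C(4,4) · (1.2/1.98)^4 · (0.78/1.98)^0 ≈ 0.1349.

0.1349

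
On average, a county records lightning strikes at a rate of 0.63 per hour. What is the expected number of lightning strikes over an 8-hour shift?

E[N] = λt = 0.63 × 8 = 5.04 (an 8-hour shift = 8 hours).

5.04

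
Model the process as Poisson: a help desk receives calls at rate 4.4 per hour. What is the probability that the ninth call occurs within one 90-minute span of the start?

Over the interval, μ = 4.4 × 1.5 = 6.6 (a 90-minute span = 1.5 hours).
The ninth arrival falls in the interval iff at least 9 events occur there: P(S_9 ≤ t) = P(N ≥ 9) = 1 − P(N ≤ 8) ≈ 0.2204.

0.2204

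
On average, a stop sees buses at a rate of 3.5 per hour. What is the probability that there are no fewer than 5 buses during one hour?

With mean μ = 3.5 per hour,
P(N ≥ 5) = 1 − P(N ≤ 4) = 1 − Σ_{j=0}^{4} e^(−μ) μ^j/j! ≈ 0.2746.

0.2746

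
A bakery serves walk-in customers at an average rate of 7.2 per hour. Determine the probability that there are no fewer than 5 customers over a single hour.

With mean μ = 7.2 per hour,
P(N ≥ 5) = 1 − P(N ≤ 4) = 1 − Σ_{j=0}^{4} e^(−μ) μ^j/j! ≈ 0.8445.

0.8445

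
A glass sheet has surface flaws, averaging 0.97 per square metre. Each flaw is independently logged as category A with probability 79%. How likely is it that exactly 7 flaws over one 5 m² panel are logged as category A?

Thinning: the flaws that are logged as category A themselves form a Poisson process with rate 0.79 × 0.97 = 0.7663 per square metre.
Over the interval, μ = 0.7663 × 5 = 3.8315 (a 5 m² panel = 5 square metres).
P(N = 7) = e^(−3.8315) · 3.8315^7/7! ≈ 0.0521.

0.0521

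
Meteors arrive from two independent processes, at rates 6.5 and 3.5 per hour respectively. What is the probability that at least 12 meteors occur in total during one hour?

Independent Poisson processes superpose: combined rate λ = 6.5 + 3.5 = 10 per hour.
So μ = 10.
P(N ≥ 12) = 1 − P(N ≤ 11) ≈ 0.3032.

0.3032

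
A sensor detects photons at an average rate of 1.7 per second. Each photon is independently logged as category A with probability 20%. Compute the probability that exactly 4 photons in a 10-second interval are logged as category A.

Thinning: the photons that are logged as category A themselves form a Poisson process with rate 0.2 × 1.7 = 0.34 per second.
Over the interval, μ = 0.34 × 10 = 3.4 (a 10-second interval = 10 seconds).
P(N = 4) = e^(−3.4) · 3.4^4/4! ≈ 0.1858.

0.1858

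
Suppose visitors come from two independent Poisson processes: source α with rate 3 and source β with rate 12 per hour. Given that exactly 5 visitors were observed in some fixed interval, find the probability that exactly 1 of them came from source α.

0.4096

Given the total, each event is independently from source α with probability p = λ_α/(λ_α+λ_β) = 3/15 = 0.2000.
So K ~ Binomial(5, 3/15): P(K = 1) = C(5,1) · (3/15)^1 · (12/15)^4 ≈ 0.4096.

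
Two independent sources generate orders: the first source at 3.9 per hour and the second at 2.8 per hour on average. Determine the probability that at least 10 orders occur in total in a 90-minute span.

Independent Poisson processes superpose: combined rate λ = 3.9 + 2.8 = 6.7 per hour.
Over the interval, μ = 6.7 × 1.5 = 10.05 (a 90-minute span = 1.5 hours).
P(N ≥ 10) = 1 − P(N ≤ 9) ≈ 0.5483.

0.5483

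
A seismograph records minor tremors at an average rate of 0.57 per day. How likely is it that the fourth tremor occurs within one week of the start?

Over the interval, μ = 0.57 × 7 = 3.99 (a week = 7 days).
The fourth arrival falls in the interval iff at least 4 events occur there: P(S_4 ≤ t) = P(N ≥ 4) = 1 − P(N ≤ 3) ≈ 0.5646.

0.5646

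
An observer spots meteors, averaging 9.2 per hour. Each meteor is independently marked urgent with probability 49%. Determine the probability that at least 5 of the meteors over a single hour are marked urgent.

0.4694

Thinning: the meteors that are marked urgent themselves form a Poisson process with rate 0.49 × 9.2 = 4.508 per hour.
So μ = 4.508.
P(N ≥ 5) = 1 − P(N ≤ 4) ≈ 0.4694.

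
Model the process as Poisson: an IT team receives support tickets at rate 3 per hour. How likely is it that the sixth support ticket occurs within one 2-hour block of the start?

Over the interval, μ = 3 × 2 = 6 (a 2-hour block = 2 hours).
The sixth arrival falls in the interval iff at least 6 events occur there: P(S_6 ≤ t) = P(N ≥ 6) = 1 − P(N ≤ 5) ≈ 0.5543.

0.5543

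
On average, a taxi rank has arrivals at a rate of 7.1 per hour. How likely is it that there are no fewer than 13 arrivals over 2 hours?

0.6609

Over the interval, μ = 7.1 × 2 = 14.2 (2 hours).
P(N ≥ 13) = 1 − P(N ≤ 12) = 1 − Σ_{j=0}^{12} e^(−μ) μ^j/j! ≈ 0.6609.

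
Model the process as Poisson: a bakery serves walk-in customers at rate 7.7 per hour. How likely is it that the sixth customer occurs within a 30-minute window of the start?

Over the interval, μ = 7.7 × 0.5 = 3.85 (a 30-minute window = 0.5 hours).
The sixth arrival falls in the interval iff at least 6 events occur there: P(S_6 ≤ t) = P(N ≥ 6) = 1 − P(N ≤ 5) ≈ 0.1919.

0.1919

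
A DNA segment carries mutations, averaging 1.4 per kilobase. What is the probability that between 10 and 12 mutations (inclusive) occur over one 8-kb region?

0.3474

Over the interval, μ = 1.4 × 8 = 11.2 (an 8-kb region = 8 kilobases).
P(10 ≤ N ≤ 12) = Σ_{j=10}^{12} e^(−11.2) · 11.2^j/j! ≈ 0.3474.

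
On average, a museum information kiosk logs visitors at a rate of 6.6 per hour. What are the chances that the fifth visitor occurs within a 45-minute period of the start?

0.5507

Over the interval, μ = 6.6 × 0.75 = 4.95 (a 45-minute period = 0.75 hours).
The fifth arrival falls in the interval iff at least 5 events occur there: P(S_5 ≤ t) = P(N ≥ 5) = 1 − P(N ≤ 4) ≈ 0.5507.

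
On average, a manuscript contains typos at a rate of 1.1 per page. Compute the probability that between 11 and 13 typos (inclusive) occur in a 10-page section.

Over the interval, μ = 1.1 × 10 = 11 (a 10-page section = 10 pages).
P(11 ≤ N ≤ 13) = Σ_{j=11}^{13} e^(−11) · 11^j/j! ≈ 0.3214.

0.3214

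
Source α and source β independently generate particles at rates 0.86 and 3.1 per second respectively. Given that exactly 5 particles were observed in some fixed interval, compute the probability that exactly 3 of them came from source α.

0.0628

Given the total, each event is independently from source α with probability p = λ_α/(λ_α+λ_β) = 0.86/3.96 ≈ 0.2172.
So K ~ Binomial(5, 0.86/3.96): P(K = 3) = C(5,3) · (0.86/3.96)^3 · (3.1/3.96)^2 ≈ 0.0628.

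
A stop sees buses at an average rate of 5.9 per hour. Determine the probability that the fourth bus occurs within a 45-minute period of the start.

0.6449

Over the interval, μ = 5.9 × 0.75 = 4.425 (a 45-minute period = 0.75 hours).
The fourth arrival falls in the interval iff at least 4 events occur there: P(S_4 ≤ t) = P(N ≥ 4) = 1 − P(N ≤ 3) ≈ 0.6449.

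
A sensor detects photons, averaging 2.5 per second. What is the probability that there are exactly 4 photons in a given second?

0.1336

With mean μ = 2.5 per second,
P(N = 4) = e^(−μ) μ^4/4! = e^(−2.5) · 2.5^4/24 ≈ 0.1336.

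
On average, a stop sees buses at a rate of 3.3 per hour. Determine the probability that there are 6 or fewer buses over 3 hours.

Over the interval, μ = 3.3 × 3 = 9.9 (3 hours).
P(N ≤ 6) = Σ_{j=0}^{6} e^(−μ) μ^j/j! ≈ 0.1366.

0.1366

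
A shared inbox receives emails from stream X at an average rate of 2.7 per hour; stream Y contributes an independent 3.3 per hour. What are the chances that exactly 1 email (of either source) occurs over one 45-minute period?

0.0500

Independent Poisson processes superpose: combined rate λ = 2.7 + 3.3 = 6 per hour.
Over the interval, μ = 6 × 0.75 = 4.5 (a 45-minute period = 0.75 hours).
P(N = 1) = e^(−4.5) · 4.5^1/1! ≈ 0.0500.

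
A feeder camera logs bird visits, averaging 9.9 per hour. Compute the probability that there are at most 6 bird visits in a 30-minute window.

Over the interval, μ = 9.9 × 0.5 = 4.95 (a 30-minute window = 0.5 hours).
P(N ≤ 6) = Σ_{j=0}^{6} e^(−μ) μ^j/j! ≈ 0.7695.

0.7695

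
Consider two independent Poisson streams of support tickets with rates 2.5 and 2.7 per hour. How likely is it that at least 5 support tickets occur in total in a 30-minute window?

0.1226

Independent Poisson processes superpose: combined rate λ = 2.5 + 2.7 = 5.2 per hour.
Over the interval, μ = 5.2 × 0.5 = 2.6 (a 30-minute window = 0.5 hours).
P(N ≥ 5) = 1 − P(N ≤ 4) ≈ 0.1226.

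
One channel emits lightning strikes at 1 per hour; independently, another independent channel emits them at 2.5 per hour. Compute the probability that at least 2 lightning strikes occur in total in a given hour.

Independent Poisson processes superpose: combined rate λ = 1 + 2.5 = 3.5 per hour.
So μ = 3.5.
P(N ≥ 2) = 1 − P(N ≤ 1) ≈ 0.8641.

0.8641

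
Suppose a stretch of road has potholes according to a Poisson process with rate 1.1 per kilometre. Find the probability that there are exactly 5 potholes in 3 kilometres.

0.1203

Over the interval, μ = 1.1 × 3 = 3.3 (3 kilometres).
P(N = 5) = e^(−μ) μ^5/5! = e^(−3.3) · 3.3^5/120 ≈ 0.1203.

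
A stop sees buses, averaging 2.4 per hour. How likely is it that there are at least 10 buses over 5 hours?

Over the interval, μ = 2.4 × 5 = 12 (5 hours).
P(N ≥ 10) = 1 − P(N ≤ 9) = 1 − Σ_{j=0}^{9} e^(−μ) μ^j/j! ≈ 0.7576.

0.7576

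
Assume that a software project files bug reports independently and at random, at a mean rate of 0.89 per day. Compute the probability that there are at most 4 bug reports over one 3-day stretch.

0.8673

Over the interval, μ = 0.89 × 3 = 2.67 (a 3-day stretch = 3 days).
P(N ≤ 4) = Σ_{j=0}^{4} e^(−μ) μ^j/j! ≈ 0.8673.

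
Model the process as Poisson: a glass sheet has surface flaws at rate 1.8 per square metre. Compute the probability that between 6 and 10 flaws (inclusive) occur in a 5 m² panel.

Over the interval, μ = 1.8 × 5 = 9 (a 5 m² panel = 5 square metres).
P(6 ≤ N ≤ 10) = Σ_{j=6}^{10} e^(−9) · 9^j/j! ≈ 0.5903.

0.5903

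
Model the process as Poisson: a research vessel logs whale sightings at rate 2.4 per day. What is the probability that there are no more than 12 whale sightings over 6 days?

Over the interval, μ = 2.4 × 6 = 14.4 (6 days).
P(N ≤ 12) = Σ_{j=0}^{12} e^(−μ) μ^j/j! ≈ 0.3203.

0.3203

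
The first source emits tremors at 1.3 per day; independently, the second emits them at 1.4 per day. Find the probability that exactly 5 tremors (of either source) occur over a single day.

Independent Poisson processes superpose: combined rate λ = 1.3 + 1.4 = 2.7 per day.
So μ = 2.7.
P(N = 5) = e^(−2.7) · 2.7^5/5! ≈ 0.0804.

0.0804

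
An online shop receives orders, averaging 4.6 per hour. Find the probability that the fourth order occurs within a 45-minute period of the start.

0.4525

Over the interval, μ = 4.6 × 0.75 = 3.45 (a 45-minute period = 0.75 hours).
The fourth arrival falls in the interval iff at least 4 events occur there: P(S_4 ≤ t) = P(N ≥ 4) = 1 − P(N ≤ 3) ≈ 0.4525.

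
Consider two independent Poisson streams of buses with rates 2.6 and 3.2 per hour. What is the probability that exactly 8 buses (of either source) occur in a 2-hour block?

0.0745

Independent Poisson processes superpose: combined rate λ = 2.6 + 3.2 = 5.8 per hour.
Over the interval, μ = 5.8 × 2 = 11.6 (a 2-hour block = 2 hours).
P(N = 8) = e^(−11.6) · 11.6^8/8! ≈ 0.0745.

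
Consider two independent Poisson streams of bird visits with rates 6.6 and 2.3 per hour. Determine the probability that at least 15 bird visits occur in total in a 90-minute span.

0.3610

Independent Poisson processes superpose: combined rate λ = 6.6 + 2.3 = 8.9 per hour.
Over the interval, μ = 8.9 × 1.5 = 13.35 (a 90-minute span = 1.5 hours).
P(N ≥ 15) = 1 − P(N ≤ 14) ≈ 0.3610.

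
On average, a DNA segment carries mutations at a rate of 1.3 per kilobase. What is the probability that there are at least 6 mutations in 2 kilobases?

0.0490

Over the interval, μ = 1.3 × 2 = 2.6 (2 kilobases).
P(N ≥ 6) = 1 − P(N ≤ 5) = 1 − Σ_{j=0}^{5} e^(−μ) μ^j/j! ≈ 0.0490.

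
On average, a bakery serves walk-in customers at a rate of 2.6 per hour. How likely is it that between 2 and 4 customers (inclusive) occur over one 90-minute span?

Over the interval, μ = 2.6 × 1.5 = 3.9 (a 90-minute span = 1.5 hours).
P(2 ≤ N ≤ 4) = Σ_{j=2}^{4} e^(−3.9) · 3.9^j/j! ≈ 0.5492.

0.5492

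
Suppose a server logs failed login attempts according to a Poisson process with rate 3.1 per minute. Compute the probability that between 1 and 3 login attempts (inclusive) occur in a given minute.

With mean μ = 3.1 per minute,
P(1 ≤ N ≤ 3) = Σ_{j=1}^{3} e^(−3.1) · 3.1^j/j! ≈ 0.5798.

0.5798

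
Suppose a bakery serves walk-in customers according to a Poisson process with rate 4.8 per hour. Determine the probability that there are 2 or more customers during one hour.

0.9523

With mean μ = 4.8 per hour,
P(N ≥ 2) = 1 − P(N ≤ 1) = 1 − Σ_{j=0}^{1} e^(−μ) μ^j/j! ≈ 0.9523.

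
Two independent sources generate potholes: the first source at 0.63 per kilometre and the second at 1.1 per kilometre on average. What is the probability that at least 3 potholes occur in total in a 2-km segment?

Independent Poisson processes superpose: combined rate λ = 0.63 + 1.1 = 1.73 per kilometre.
Over the interval, μ = 1.73 × 2 = 3.46 (a 2-km segment = 2 kilometres).
P(N ≥ 3) = 1 − P(N ≤ 2) ≈ 0.6717.

0.6717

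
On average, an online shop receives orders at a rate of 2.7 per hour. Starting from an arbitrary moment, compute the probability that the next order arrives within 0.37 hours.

Inter-arrival times are exponential with rate λ = 2.7 per hour.
P(T ≤ 0.37) = 1 − e^(−λt) = 1 − e^(−2.7 × 0.37) = 1 − e^(−0.999) ≈ 0.6318.

0.6318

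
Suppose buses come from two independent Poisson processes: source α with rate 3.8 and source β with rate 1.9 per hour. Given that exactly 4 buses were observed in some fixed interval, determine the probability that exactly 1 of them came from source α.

Given the total, each event is independently from source α with probability p = λ_α/(λ_α+λ_β) = 3.8/5.7 ≈ 0.6667.
So K ~ Binomial(4, 3.8/5.7): P(K = 1) = C(4,1) · (3.8/5.7)^1 · (1.9/5.7)^3 ≈ 0.0988.

0.0988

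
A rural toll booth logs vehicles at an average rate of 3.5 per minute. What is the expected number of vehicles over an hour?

E[N] = λt = 3.5 × 60 = 210 (an hour = 60 minutes).

210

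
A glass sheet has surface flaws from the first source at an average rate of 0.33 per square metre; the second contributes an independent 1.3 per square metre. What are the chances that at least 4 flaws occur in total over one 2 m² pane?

Independent Poisson processes superpose: combined rate λ = 0.33 + 1.3 = 1.63 per square metre.
Over the interval, μ = 1.63 × 2 = 3.26 (a 2 m² pane = 2 square metres).
P(N ≥ 4) = 1 − P(N ≤ 3) ≈ 0.4108.

0.4108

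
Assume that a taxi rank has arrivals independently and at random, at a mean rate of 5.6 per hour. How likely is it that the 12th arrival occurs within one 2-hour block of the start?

Over the interval, μ = 5.6 × 2 = 11.2 (a 2-hour block = 2 hours).
The 12th arrival falls in the interval iff at least 12 events occur there: P(S_12 ≤ t) = P(N ≥ 12) = 1 − P(N ≤ 11) ≈ 0.4446.

0.4446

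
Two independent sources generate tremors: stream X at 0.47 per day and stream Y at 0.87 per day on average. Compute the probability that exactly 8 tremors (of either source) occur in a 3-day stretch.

Independent Poisson processes superpose: combined rate λ = 0.47 + 0.87 = 1.34 per day.
Over the interval, μ = 1.34 × 3 = 4.02 (a 3-day stretch = 3 days).
P(N = 8) = e^(−4.02) · 4.02^8/8! ≈ 0.0304.

0.0304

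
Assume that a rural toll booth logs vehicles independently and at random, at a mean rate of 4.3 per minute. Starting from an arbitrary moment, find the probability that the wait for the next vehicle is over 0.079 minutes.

0.7120

The wait for the next event is exponential with rate λ = 4.3 per minute.
P(T > 0.079) = e^(−λt) = e^(−4.3 × 0.079) = e^(−0.3397) ≈ 0.7120.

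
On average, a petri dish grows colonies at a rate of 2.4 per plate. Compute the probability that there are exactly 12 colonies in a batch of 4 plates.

Over the interval, μ = 2.4 × 4 = 9.6 (a batch of 4 plates = 4 plates).
P(N = 12) = e^(−μ) μ^12/12! = e^(−9.6) · 9.6^12/479001600 ≈ 0.0866.

0.0866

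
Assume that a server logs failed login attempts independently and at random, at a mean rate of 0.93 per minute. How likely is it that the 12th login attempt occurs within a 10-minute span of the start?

0.2270

Over the interval, μ = 0.93 × 10 = 9.3 (a 10-minute span = 10 minutes).
The 12th arrival falls in the interval iff at least 12 events occur there: P(S_12 ≤ t) = P(N ≥ 12) = 1 − P(N ≤ 11) ≈ 0.2270.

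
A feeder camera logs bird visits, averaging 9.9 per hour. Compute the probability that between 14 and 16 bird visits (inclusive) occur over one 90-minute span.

0.3008

Over the interval, μ = 9.9 × 1.5 = 14.85 (a 90-minute span = 1.5 hours).
P(14 ≤ N ≤ 16) = Σ_{j=14}^{16} e^(−14.85) · 14.85^j/j! ≈ 0.3008.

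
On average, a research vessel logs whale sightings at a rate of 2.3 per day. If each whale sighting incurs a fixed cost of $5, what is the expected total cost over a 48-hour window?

E[N] = 2.3 × 2 = 4.6 (a 48-hour window = 2 days); E[cost] = 4.6 × $5 = $23.

$23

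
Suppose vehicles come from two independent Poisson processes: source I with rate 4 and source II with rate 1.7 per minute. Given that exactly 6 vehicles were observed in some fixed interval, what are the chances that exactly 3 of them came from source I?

Given the total, each event is independently from source I with probability p = λ_I/(λ_I+λ_II) = 4/5.7 ≈ 0.7018.
So K ~ Binomial(6, 4/5.7): P(K = 3) = C(6,3) · (4/5.7)^3 · (1.7/5.7)^3 ≈ 0.1834.

0.1834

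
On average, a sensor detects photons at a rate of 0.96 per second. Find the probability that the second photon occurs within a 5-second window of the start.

Over the interval, μ = 0.96 × 5 = 4.8 (a 5-second window = 5 seconds).
The second arrival falls in the interval iff at least 2 events occur there: P(S_2 ≤ t) = P(N ≥ 2) = 1 − P(N ≤ 1) ≈ 0.9523.

0.9523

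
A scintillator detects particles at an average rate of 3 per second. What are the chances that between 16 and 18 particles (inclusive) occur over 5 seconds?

0.2514

Over the interval, μ = 3 × 5 = 15 (5 seconds).
P(16 ≤ N ≤ 18) = Σ_{j=16}^{18} e^(−15) · 15^j/j! ≈ 0.2514.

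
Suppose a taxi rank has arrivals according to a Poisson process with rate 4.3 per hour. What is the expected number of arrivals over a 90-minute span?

E[N] = λt = 4.3 × 1.5 = 6.45 (a 90-minute span = 1.5 hours).

6.45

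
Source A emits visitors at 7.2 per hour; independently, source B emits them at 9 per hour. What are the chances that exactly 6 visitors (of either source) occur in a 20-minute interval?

Independent Poisson processes superpose: combined rate λ = 7.2 + 9 = 16.2 per hour.
Over the interval, μ = 16.2 × 1/3 = 5.4 (a 20-minute interval = 1/3 hours).
P(N = 6) = e^(−5.4) · 5.4^6/6! ≈ 0.1555.

0.1555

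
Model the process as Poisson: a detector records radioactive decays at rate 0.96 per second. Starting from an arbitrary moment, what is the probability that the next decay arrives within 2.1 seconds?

Inter-arrival times are exponential with rate λ = 0.96 per second.
P(T ≤ 2.1) = 1 − e^(−λt) = 1 − e^(−0.96 × 2.1) = 1 − e^(−2.016) ≈ 0.8668.

0.8668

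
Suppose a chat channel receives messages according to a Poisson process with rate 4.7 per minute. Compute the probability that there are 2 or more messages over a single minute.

With mean μ = 4.7 per minute,
P(N ≥ 2) = 1 − P(N ≤ 1) = 1 − Σ_{j=0}^{1} e^(−μ) μ^j/j! ≈ 0.9482.

0.9482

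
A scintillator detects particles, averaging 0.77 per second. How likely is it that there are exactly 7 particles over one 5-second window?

0.0529

Over the interval, μ = 0.77 × 5 = 3.85 (a 5-second window = 5 seconds).
P(N = 7) = e^(−μ) μ^7/7! = e^(−3.85) · 3.85^7/5040 ≈ 0.0529.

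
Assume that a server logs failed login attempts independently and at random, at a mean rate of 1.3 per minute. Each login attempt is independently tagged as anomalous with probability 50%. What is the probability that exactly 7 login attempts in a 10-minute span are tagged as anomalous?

0.1462

Thinning: the login attempts that are tagged as anomalous themselves form a Poisson process with rate 0.5 × 1.3 = 0.65 per minute.
Over the interval, μ = 0.65 × 10 = 6.5 (a 10-minute span = 10 minutes).
P(N = 7) = e^(−6.5) · 6.5^7/7! ≈ 0.1462.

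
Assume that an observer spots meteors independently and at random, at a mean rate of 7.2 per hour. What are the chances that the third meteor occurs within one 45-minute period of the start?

0.9052

Over the interval, μ = 7.2 × 0.75 = 5.4 (a 45-minute period = 0.75 hours).
The third arrival falls in the interval iff at least 3 events occur there: P(S_3 ≤ t) = P(N ≥ 3) = 1 − P(N ≤ 2) ≈ 0.9052.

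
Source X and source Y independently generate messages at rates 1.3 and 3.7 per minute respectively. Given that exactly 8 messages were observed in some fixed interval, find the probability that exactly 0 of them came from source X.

0.0899

Given the total, each event is independently from source X with probability p = λ_X/(λ_X+λ_Y) = 1.3/5 = 0.2600.
So K ~ Binomial(8, 1.3/5): P(K = 0) = C(8,0) · (1.3/5)^0 · (3.7/5)^8 ≈ 0.0899.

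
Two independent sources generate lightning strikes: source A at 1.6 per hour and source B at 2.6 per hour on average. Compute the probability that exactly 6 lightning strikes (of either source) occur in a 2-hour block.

0.1097

Independent Poisson processes superpose: combined rate λ = 1.6 + 2.6 = 4.2 per hour.
Over the interval, μ = 4.2 × 2 = 8.4 (a 2-hour block = 2 hours).
P(N = 6) = e^(−8.4) · 8.4^6/6! ≈ 0.1097.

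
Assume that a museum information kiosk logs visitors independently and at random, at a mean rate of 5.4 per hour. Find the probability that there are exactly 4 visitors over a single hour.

With mean μ = 5.4 per hour,
P(N = 4) = e^(−μ) μ^4/4! = e^(−5.4) · 5.4^4/24 ≈ 0.1600.

0.1600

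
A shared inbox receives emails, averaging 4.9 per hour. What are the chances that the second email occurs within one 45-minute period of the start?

Over the interval, μ = 4.9 × 0.75 = 3.675 (a 45-minute period = 0.75 hours).
The second arrival falls in the interval iff at least 2 events occur there: P(S_2 ≤ t) = P(N ≥ 2) = 1 − P(N ≤ 1) ≈ 0.8815.

0.8815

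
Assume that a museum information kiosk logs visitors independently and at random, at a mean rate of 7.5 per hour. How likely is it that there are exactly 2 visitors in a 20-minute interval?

0.2565

Over the interval, μ = 7.5 × 1/3 = 2.5 (a 20-minute interval = 1/3 hours).
P(N = 2) = e^(−μ) μ^2/2! = e^(−2.5) · 2.5^2/2 ≈ 0.2565.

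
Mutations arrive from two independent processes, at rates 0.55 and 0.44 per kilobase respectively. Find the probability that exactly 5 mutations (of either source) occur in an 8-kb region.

0.0944

Independent Poisson processes superpose: combined rate λ = 0.55 + 0.44 = 0.99 per kilobase.
Over the interval, μ = 0.99 × 8 = 7.92 (an 8-kb region = 8 kilobases).
P(N = 5) = e^(−7.92) · 7.92^5/5! ≈ 0.0944.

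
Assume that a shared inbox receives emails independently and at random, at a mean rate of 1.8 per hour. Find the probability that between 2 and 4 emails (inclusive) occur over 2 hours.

0.5807

Over the interval, μ = 1.8 × 2 = 3.6 (2 hours).
P(2 ≤ N ≤ 4) = Σ_{j=2}^{4} e^(−3.6) · 3.6^j/j! ≈ 0.5807.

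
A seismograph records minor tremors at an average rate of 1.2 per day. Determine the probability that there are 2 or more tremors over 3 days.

0.8743

Over the interval, μ = 1.2 × 3 = 3.6 (3 days).
P(N ≥ 2) = 1 − P(N ≤ 1) = 1 − Σ_{j=0}^{1} e^(−μ) μ^j/j! ≈ 0.8743.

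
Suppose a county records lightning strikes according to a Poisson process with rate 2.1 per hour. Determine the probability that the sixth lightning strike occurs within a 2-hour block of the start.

0.2469

Over the interval, μ = 2.1 × 2 = 4.2 (a 2-hour block = 2 hours).
The sixth arrival falls in the interval iff at least 6 events occur there: P(S_6 ≤ t) = P(N ≥ 6) = 1 − P(N ≤ 5) ≈ 0.2469.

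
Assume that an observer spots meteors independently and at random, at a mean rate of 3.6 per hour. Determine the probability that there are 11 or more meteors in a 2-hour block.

Over the interval, μ = 3.6 × 2 = 7.2 (a 2-hour block = 2 hours).
P(N ≥ 11) = 1 − P(N ≤ 10) = 1 − Σ_{j=0}^{10} e^(−μ) μ^j/j! ≈ 0.1133.

0.1133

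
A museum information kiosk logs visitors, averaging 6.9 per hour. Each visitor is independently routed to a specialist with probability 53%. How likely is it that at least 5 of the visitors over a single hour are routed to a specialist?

Thinning: the visitors that are routed to a specialist themselves form a Poisson process with rate 0.53 × 6.9 = 3.657 per hour.
So μ = 3.657.
P(N ≥ 5) = 1 − P(N ≤ 4) ≈ 0.3045.

0.3045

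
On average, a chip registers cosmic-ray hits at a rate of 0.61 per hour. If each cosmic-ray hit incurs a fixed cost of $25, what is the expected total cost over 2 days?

E[N] = 0.61 × 48 = 29.28 (2 days = 48 hours); E[cost] = 29.28 × $25 = $732.

$732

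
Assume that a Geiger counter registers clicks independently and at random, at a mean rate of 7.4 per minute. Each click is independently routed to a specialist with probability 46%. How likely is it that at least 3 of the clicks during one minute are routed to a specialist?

0.6610

Thinning: the clicks that are routed to a specialist themselves form a Poisson process with rate 0.46 × 7.4 = 3.404 per minute.
So μ = 3.404.
P(N ≥ 3) = 1 − P(N ≤ 2) ≈ 0.6610.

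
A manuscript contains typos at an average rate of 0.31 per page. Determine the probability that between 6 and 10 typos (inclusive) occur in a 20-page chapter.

Over the interval, μ = 0.31 × 20 = 6.2 (a 20-page chapter = 20 pages).
P(6 ≤ N ≤ 10) = Σ_{j=6}^{10} e^(−6.2) · 6.2^j/j! ≈ 0.5344.

0.5344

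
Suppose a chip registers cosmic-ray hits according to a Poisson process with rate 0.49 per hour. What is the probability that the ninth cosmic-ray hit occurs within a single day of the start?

0.8286

Over the interval, μ = 0.49 × 24 = 11.76 (a day = 24 hours).
The ninth arrival falls in the interval iff at least 9 events occur there: P(S_9 ≤ t) = P(N ≥ 9) = 1 − P(N ≤ 8) ≈ 0.8286.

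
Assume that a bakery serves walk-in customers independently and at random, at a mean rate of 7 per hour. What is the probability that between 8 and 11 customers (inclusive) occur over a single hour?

0.3479

With mean μ = 7 per hour,
P(8 ≤ N ≤ 11) = Σ_{j=8}^{11} e^(−7) · 7^j/j! ≈ 0.3479.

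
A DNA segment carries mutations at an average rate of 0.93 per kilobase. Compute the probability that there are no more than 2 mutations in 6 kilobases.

Over the interval, μ = 0.93 × 6 = 5.58 (6 kilobases).
P(N ≤ 2) = Σ_{j=0}^{2} e^(−μ) μ^j/j! ≈ 0.0836.

0.0836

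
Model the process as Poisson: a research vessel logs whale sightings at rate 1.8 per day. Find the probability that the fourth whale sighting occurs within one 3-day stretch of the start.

0.7867

Over the interval, μ = 1.8 × 3 = 5.4 (a 3-day stretch = 3 days).
The fourth arrival falls in the interval iff at least 4 events occur there: P(S_4 ≤ t) = P(N ≥ 4) = 1 − P(N ≤ 3) ≈ 0.7867.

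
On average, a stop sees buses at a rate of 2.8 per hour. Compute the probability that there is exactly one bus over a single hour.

With mean μ = 2.8 per hour,
P(N = 1) = e^(−μ) μ^1/1! = e^(−2.8) · 2.8^1/1 ≈ 0.1703.

0.1703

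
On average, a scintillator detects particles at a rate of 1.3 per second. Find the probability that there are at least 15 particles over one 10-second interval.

0.3249

Over the interval, μ = 1.3 × 10 = 13 (a 10-second interval = 10 seconds).
P(N ≥ 15) = 1 − P(N ≤ 14) = 1 − Σ_{j=0}^{14} e^(−μ) μ^j/j! ≈ 0.3249.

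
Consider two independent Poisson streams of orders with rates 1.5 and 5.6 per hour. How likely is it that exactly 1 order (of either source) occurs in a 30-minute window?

0.1020

Independent Poisson processes superpose: combined rate λ = 1.5 + 5.6 = 7.1 per hour.
Over the interval, μ = 7.1 × 0.5 = 3.55 (a 30-minute window = 0.5 hours).
P(N = 1) = e^(−3.55) · 3.55^1/1! ≈ 0.1020.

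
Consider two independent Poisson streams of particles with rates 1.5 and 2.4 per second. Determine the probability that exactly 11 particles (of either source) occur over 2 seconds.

0.0667

Independent Poisson processes superpose: combined rate λ = 1.5 + 2.4 = 3.9 per second.
Over the interval, μ = 3.9 × 2 = 7.8 (2 seconds).
P(N = 11) = e^(−7.8) · 7.8^11/11! ≈ 0.0667.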